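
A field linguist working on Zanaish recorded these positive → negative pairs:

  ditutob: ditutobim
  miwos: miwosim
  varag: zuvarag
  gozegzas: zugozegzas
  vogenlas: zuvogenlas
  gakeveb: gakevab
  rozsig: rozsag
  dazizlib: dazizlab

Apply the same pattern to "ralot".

miwos and gozegzas both end in -s yet inflect differently (miwosim, zugozegzas), so the final letter is not what conditions the rule; the last vowel is.
"ralot" has last vowel 'o'. The stems whose last vowel is 'o' (ditutob → ditutobim, miwos → miwosim) add -im.
So ralot → ralotim.

ralotim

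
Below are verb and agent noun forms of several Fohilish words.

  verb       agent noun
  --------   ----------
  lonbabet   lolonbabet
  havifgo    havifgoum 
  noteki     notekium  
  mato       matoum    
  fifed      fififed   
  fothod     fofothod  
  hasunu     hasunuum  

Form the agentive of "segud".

mato and fothod both have last vowel 'o' yet inflect differently (matoum, fofothod), so the last vowel is not what conditions the rule; whether the stem ends in a vowel or a consonant is.
"segud" ends in a consonant. The stems ending in a consonant (fothod → fofothod, lonbabet → lolonbabet, fifed → fififed) repeat the first consonant+vowel as a prefix.
So segud → sesegud.

sesegud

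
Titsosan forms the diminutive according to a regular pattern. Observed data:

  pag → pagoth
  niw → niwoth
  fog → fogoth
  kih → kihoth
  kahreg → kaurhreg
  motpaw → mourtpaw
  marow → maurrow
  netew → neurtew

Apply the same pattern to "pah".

pahoth

"pah" has 1 vowel. The stems with 1 vowel (pag → pagoth, niw → niwoth, fog → fogoth) add -oth.
So pah → pahoth.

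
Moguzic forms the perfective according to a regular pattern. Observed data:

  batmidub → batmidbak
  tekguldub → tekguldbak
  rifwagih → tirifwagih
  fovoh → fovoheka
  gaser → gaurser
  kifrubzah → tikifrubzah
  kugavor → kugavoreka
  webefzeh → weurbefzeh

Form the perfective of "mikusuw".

rifwagih and fovoh both end in -h yet inflect differently (tirifwagih, fovoheka), so the final letter is not what conditions the rule; the last vowel is.
"mikusuw" has last vowel 'u'. The stems whose last vowel is 'u' (batmidub → batmidbak, tekguldub → tekguldbak) delete the last vowel and add -ak.
The other patterns: stems whose last vowel is 'a' or 'i' add the prefix ti-; stems whose last vowel is 'o' add -eka; stems whose last vowel is 'e' insert -ur- after the first vowel.
So mikusuw → mikuswak.

mikuswak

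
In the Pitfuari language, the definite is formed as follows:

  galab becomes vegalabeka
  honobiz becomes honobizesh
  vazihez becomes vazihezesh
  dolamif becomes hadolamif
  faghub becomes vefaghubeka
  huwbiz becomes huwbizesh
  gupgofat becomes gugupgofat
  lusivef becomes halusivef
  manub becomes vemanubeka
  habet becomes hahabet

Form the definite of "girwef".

vazihez and habet both have last vowel 'e' yet inflect differently (vazihezesh, hahabet), so the last vowel is not what conditions the rule; the final letter is.
"girwef" ends in -f. The stems ending in -f (dolamif → hadolamif, lusivef → halusivef) add the prefix ha-.
So girwef → hagirwef.

hagirwef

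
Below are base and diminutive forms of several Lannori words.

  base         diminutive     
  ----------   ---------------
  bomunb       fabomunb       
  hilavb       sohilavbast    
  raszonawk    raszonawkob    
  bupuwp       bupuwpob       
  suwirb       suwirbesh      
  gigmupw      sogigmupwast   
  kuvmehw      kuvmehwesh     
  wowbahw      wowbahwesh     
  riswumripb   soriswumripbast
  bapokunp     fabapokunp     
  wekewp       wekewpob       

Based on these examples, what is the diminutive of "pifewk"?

bupuwp and bapokunp both end in -p yet inflect differently (bupuwpob, fabapokunp), so the final letter is not what conditions the rule; the second-to-last letter is.
"pifewk" has second-to-last letter 'w'. The stems whose second-to-last letter is 'w' (bupuwp → bupuwpob, raszonawk → raszonawkob, wekewp → wekewpob) add -ob.
The other patterns: stems whose second-to-last letter is 'n' add the prefix fa-; stems whose second-to-last letter is 'p' or 'v' add so- … -ast around the stem; stems whose second-to-last letter is 'h' or 'r' add -esh.
So pifewk → pifewkob.

pifewkob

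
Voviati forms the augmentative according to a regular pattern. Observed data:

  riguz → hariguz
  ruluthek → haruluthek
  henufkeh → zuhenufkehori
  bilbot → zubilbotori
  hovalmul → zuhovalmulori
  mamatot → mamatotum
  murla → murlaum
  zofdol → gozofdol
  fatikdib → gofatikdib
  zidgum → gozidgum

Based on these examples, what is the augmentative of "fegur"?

bilbot and mamatot both end in -t yet inflect differently (zubilbotori, mamatotum), so the final letter is not what conditions the rule; the first letter is.
"fegur" begins with f-. The one such stem in the data (fatikdib → gofatikdib) adds the prefix go-, so the same rule applies.
The other patterns: stems beginning with r- add the prefix ha-; stems beginning with b- or h- add zu- … -ori around the stem; stems beginning with m- add -um.
So fegur → gofegur.

gofegur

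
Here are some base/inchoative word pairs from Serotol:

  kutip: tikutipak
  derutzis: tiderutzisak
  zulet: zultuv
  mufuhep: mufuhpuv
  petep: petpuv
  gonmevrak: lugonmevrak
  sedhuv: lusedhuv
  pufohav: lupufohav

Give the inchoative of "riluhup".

kutip and mufuhep both end in -p yet inflect differently (tikutipak, mufuhpuv), so the final letter is not what conditions the rule; the last vowel is.
"riluhup" has last vowel 'u'. The one such stem in the data (sedhuv → lusedhuv) adds the prefix lu-, so the same rule applies.
The other patterns: stems whose last vowel is 'i' add ti- … -ak around the stem; stems whose last vowel is 'e' delete the last vowel and add -uv.
So riluhup → luriluhup.

luriluhup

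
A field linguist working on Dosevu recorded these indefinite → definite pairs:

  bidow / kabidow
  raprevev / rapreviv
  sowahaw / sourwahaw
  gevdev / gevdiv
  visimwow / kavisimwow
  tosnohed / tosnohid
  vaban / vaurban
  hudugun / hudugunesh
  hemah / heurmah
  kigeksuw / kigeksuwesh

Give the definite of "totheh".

hudugun and vaban both end in -n yet inflect differently (hudugunesh, vaurban), so the final letter is not what conditions the rule; the last vowel is.
"totheh" has last vowel 'e'. The stems whose last vowel is 'e' (tosnohed → tosnohid, gevdev → gevdiv, raprevev → rapreviv) change the last vowel to 'i'.
So totheh → tothih.

tothih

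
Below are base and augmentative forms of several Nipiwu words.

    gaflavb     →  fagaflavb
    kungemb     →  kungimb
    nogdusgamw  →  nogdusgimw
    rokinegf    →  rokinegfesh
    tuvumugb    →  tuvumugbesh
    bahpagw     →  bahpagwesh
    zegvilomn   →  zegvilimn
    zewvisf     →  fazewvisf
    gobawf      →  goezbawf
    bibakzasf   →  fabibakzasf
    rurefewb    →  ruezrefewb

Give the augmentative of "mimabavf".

famimabavf

rurefewb and tuvumugb both end in -b yet inflect differently (ruezrefewb, tuvumugbesh), so the final letter is not what conditions the rule; the second-to-last letter is.
"mimabavf" has second-to-last letter 'v'. The one such stem in the data (gaflavb → fagaflavb) adds the prefix fa-, so the same rule applies.
So mimabavf → famimabavf.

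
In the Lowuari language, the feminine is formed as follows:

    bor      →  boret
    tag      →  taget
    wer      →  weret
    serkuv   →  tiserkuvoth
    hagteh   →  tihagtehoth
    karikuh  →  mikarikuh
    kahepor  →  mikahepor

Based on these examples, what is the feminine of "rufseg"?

tirufsegoth

hagteh and karikuh both end in -h yet inflect differently (tihagtehoth, mikarikuh), so the final letter is not what conditions the rule; the number of vowels is.
"rufseg" has 2 vowels. The stems with 2 vowels (serkuv → tiserkuvoth, hagteh → tihagtehoth) add ti- … -oth around the stem.
The other patterns: stems with 1 vowel add -et; stems with 3 vowels add the prefix mi-.
So rufseg → tirufsegoth.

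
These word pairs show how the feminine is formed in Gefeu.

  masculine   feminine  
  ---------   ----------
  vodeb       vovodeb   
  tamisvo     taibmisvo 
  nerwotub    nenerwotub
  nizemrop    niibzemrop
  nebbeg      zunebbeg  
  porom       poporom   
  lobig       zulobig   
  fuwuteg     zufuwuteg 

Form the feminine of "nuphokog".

vodeb and nebbeg both have last vowel 'e' yet inflect differently (vovodeb, zunebbeg), so the last vowel is not what conditions the rule; the final letter is.
"nuphokog" ends in -g. The stems ending in -g (lobig → zulobig, nebbeg → zunebbeg, fuwuteg → zufuwuteg) add the prefix zu-.
So nuphokog → zunuphokog.

zunuphokog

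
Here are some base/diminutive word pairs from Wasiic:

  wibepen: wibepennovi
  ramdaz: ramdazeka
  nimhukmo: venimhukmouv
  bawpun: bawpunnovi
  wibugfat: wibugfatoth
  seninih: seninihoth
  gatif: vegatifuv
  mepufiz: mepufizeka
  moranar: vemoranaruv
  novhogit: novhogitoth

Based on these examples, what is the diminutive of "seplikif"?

mepufiz and novhogit both have last vowel 'i' yet inflect differently (mepufizeka, novhogitoth), so the last vowel is not what conditions the rule; the final letter is.
"seplikif" ends in -f. The one such stem in the data (gatif → vegatifuv) adds ve- … -uv around the stem, so the same rule applies.
The other patterns: stems ending in -z add -eka; stems ending in -h or -t add -oth; stems ending in -n double the final consonant and add -ovi.
So seplikif → veseplikifuv.

veseplikifuv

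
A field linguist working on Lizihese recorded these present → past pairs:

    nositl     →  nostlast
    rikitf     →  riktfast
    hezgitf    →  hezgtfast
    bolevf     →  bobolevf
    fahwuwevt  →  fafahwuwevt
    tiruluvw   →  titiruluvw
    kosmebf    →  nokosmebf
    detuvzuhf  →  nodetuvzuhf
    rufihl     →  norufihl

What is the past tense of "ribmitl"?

ribmtlast

rikitf and bolevf both end in -f yet inflect differently (riktfast, bobolevf), so the final letter is not what conditions the rule; the second-to-last letter is.
"ribmitl" has second-to-last letter 't'. The stems whose second-to-last letter is 't' (nositl → nostlast, rikitf → riktfast, hezgitf → hezgtfast) delete the last vowel and add -ast.
The other patterns: stems whose second-to-last letter is 'v' repeat the first consonant+vowel as a prefix; stems whose second-to-last letter is 'b' or 'h' add the prefix no-.
So ribmitl → ribmtlast.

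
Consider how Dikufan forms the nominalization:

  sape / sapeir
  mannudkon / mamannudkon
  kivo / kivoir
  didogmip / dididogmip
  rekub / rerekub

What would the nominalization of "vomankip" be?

"vomankip" ends in a consonant. The stems ending in a consonant (rekub → rerekub, mannudkon → mamannudkon, didogmip → dididogmip) repeat the first consonant+vowel as a prefix.
The other pattern: stems ending in a vowel add -ir.
So vomankip → vovomankip.

vovomankip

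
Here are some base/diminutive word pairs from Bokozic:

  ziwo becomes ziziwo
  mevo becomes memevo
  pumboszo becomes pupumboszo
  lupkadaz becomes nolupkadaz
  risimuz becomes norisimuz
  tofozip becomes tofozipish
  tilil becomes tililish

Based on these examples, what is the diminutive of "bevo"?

"bevo" ends in -o. The stems ending in -o (ziwo → ziziwo, mevo → memevo, pumboszo → pupumboszo) repeat the first consonant+vowel as a prefix.
The other patterns: stems ending in -z add the prefix no-; stems ending in -l or -p add -ish.
So bevo → bebevo.

bebevo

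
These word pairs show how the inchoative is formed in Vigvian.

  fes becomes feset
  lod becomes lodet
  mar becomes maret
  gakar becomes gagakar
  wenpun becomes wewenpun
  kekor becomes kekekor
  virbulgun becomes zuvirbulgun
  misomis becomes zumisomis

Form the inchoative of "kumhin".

"kumhin" has 2 vowels. The stems with 2 vowels (gakar → gagakar, wenpun → wewenpun, kekor → kekekor) repeat the first consonant+vowel as a prefix.
The other patterns: stems with 1 vowel add -et; stems with 3 vowels add the prefix zu-.
So kumhin → kukumhin.

kukumhin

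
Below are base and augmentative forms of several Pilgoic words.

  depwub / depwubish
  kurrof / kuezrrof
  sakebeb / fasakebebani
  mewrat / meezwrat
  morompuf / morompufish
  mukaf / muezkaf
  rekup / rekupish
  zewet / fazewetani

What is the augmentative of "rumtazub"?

rumtazubish

"rumtazub" has last vowel 'u'. The stems whose last vowel is 'u' (rekup → rekupish, morompuf → morompufish, depwub → depwubish) add -ish.
So rumtazub → rumtazubish.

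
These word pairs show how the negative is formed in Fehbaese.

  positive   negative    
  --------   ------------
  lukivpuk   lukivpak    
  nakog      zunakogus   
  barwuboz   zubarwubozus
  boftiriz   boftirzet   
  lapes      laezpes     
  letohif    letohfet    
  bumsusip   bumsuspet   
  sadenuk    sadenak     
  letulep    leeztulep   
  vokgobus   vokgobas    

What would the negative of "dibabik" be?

boftiriz and barwuboz both end in -z yet inflect differently (boftirzet, zubarwubozus), so the final letter is not what conditions the rule; the last vowel is.
"dibabik" has last vowel 'i'. The stems whose last vowel is 'i' (letohif → letohfet, bumsusip → bumsuspet, boftiriz → boftirzet) delete the last vowel and add -et.
The other patterns: stems whose last vowel is 'o' add zu- … -us around the stem; stems whose last vowel is 'u' change the last vowel to 'a'; stems whose last vowel is 'e' insert -ez- after the first vowel.
So dibabik → dibabket.

dibabket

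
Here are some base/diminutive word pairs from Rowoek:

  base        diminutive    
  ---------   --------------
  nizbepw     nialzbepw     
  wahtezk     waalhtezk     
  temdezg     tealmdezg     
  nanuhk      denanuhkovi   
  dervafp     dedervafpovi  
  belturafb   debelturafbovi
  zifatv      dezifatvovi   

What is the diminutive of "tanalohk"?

"tanalohk" has second-to-last letter 'h'. The one such stem in the data (nanuhk → denanuhkovi) adds de- … -ovi around the stem, so the same rule applies.
So tanalohk → detanalohkovi.

detanalohkovi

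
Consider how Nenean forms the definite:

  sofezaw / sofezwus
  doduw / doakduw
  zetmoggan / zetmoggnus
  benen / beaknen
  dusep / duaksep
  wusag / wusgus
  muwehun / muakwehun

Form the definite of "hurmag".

hurmgus

"hurmag" has last vowel 'a'. The stems whose last vowel is 'a' (zetmoggan → zetmoggnus, wusag → wusgus, sofezaw → sofezwus) delete the last vowel and add -us.
The other pattern: stems whose last vowel is 'e' or 'u' insert -ak- after the first vowel.
So hurmag → hurmgus.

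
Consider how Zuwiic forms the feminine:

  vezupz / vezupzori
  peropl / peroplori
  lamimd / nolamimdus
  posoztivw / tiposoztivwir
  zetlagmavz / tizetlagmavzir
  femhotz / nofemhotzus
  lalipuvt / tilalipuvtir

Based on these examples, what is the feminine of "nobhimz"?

nonobhimzus

vezupz and femhotz both end in -z yet inflect differently (vezupzori, nofemhotzus), so the final letter is not what conditions the rule; the second-to-last letter is.
"nobhimz" has second-to-last letter 'm'. The one such stem in the data (lamimd → nolamimdus) adds no- … -us around the stem, so the same rule applies.
So nobhimz → nonobhimzus.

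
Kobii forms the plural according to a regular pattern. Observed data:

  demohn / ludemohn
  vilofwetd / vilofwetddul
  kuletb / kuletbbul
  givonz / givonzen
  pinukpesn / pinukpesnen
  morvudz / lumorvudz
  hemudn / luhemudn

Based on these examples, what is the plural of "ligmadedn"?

luligmadedn

morvudz and givonz both end in -z yet inflect differently (lumorvudz, givonzen), so the final letter is not what conditions the rule; the second-to-last letter is.
"ligmadedn" has second-to-last letter 'd'. The stems whose second-to-last letter is 'd' (morvudz → lumorvudz, hemudn → luhemudn) add the prefix lu-.
The other patterns: stems whose second-to-last letter is 't' double the final consonant and add -ul; stems whose second-to-last letter is 'n' or 's' add -en.
So ligmadedn → luligmadedn.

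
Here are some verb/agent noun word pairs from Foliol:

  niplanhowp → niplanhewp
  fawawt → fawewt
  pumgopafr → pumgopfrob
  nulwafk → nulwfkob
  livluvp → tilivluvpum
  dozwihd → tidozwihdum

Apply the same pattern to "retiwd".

retewd

"retiwd" has second-to-last letter 'w'. The stems whose second-to-last letter is 'w' (niplanhowp → niplanhewp, fawawt → fawewt) change the last vowel to 'e'.
So retiwd → retewd.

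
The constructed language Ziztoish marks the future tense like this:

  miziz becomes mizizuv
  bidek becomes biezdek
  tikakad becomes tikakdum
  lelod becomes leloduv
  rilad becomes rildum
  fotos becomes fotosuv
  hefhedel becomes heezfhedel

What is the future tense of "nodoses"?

noezdoses

tikakad and lelod both end in -d yet inflect differently (tikakdum, leloduv), so the final letter is not what conditions the rule; the last vowel is.
"nodoses" has last vowel 'e'. The stems whose last vowel is 'e' (bidek → biezdek, hefhedel → heezfhedel) insert -ez- after the first vowel.
So nodoses → noezdoses.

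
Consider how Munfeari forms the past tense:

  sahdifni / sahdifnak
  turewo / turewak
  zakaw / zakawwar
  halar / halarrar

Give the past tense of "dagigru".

"dagigru" ends in a vowel. The stems ending in a vowel (sahdifni → sahdifnak, turewo → turewak) drop the final letter and add -ak.
The other pattern: stems ending in a consonant double the final consonant and add -ar.
So dagigru → dagigrak.

dagigrak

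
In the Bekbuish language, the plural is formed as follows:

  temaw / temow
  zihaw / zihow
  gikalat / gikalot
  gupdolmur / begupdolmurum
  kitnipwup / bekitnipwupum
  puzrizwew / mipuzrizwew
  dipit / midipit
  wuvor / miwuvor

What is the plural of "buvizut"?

bebuvizutum

temaw and puzrizwew both end in -w yet inflect differently (temow, mipuzrizwew), so the final letter is not what conditions the rule; the last vowel is.
"buvizut" has last vowel 'u'. The stems whose last vowel is 'u' (gupdolmur → begupdolmurum, kitnipwup → bekitnipwupum) add be- … -um around the stem.
The other patterns: stems whose last vowel is 'a' change the last vowel to 'o'; stems whose last vowel is 'e', 'i' or 'o' add the prefix mi-.
So buvizut → bebuvizutum.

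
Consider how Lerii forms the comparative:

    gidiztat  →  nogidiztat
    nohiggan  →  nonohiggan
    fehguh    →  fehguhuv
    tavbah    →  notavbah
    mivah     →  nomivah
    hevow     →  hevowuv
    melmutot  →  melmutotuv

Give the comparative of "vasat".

gidiztat and melmutot both end in -t yet inflect differently (nogidiztat, melmutotuv), so the final letter is not what conditions the rule; the last vowel is.
"vasat" has last vowel 'a'. The stems whose last vowel is 'a' (nohiggan → nonohiggan, gidiztat → nogidiztat, mivah → nomivah) add the prefix no-.
The other pattern: stems whose last vowel is 'o' or 'u' add -uv.
So vasat → novasat.

novasat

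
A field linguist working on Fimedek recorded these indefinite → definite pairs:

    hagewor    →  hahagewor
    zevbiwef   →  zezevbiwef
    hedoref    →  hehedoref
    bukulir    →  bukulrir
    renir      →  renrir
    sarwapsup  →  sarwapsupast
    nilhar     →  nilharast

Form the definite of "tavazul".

hagewor and bukulir both end in -r yet inflect differently (hahagewor, bukulrir), so the final letter is not what conditions the rule; the last vowel is.
"tavazul" has last vowel 'u'. The one such stem in the data (sarwapsup → sarwapsupast) adds -ast, so the same rule applies.
The other patterns: stems whose last vowel is 'e' or 'o' repeat the first consonant+vowel as a prefix; stems whose last vowel is 'i' delete the last vowel and add -ir.
So tavazul → tavazulast.

tavazulast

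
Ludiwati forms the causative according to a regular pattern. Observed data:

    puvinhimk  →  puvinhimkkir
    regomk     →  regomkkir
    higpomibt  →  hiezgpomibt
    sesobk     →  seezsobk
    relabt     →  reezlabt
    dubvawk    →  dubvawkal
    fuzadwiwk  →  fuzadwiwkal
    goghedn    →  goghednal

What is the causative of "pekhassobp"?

puvinhimk and sesobk both end in -k yet inflect differently (puvinhimkkir, seezsobk), so the final letter is not what conditions the rule; the second-to-last letter is.
"pekhassobp" has second-to-last letter 'b'. The stems whose second-to-last letter is 'b' (higpomibt → hiezgpomibt, sesobk → seezsobk, relabt → reezlabt) insert -ez- after the first vowel.
So pekhassobp → peezkhassobp.

peezkhassobp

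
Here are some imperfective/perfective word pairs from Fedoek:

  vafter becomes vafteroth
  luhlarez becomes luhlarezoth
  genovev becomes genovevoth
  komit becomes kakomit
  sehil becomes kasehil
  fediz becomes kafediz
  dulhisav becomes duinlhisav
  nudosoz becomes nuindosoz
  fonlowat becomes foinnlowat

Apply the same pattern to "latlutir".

luhlarez and fediz both end in -z yet inflect differently (luhlarezoth, kafediz), so the final letter is not what conditions the rule; the last vowel is.
"latlutir" has last vowel 'i'. The stems whose last vowel is 'i' (komit → kakomit, sehil → kasehil, fediz → kafediz) add the prefix ka-.
The other patterns: stems whose last vowel is 'e' add -oth; stems whose last vowel is 'a' or 'o' insert -in- after the first vowel.
So latlutir → kalatlutir.

kalatlutir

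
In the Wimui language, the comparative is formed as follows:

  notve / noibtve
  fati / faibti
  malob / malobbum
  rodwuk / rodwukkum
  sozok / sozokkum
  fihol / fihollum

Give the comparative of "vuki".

vuibki

fati and fihol both begin with f- yet inflect differently (faibti, fihollum), so the first letter is not what conditions the rule; whether the stem ends in a vowel or a consonant is.
"vuki" ends in a vowel. The stems ending in a vowel (notve → noibtve, fati → faibti) insert -ib- after the first vowel.
The other pattern: stems ending in a consonant double the final consonant and add -um.
So vuki → vuibki.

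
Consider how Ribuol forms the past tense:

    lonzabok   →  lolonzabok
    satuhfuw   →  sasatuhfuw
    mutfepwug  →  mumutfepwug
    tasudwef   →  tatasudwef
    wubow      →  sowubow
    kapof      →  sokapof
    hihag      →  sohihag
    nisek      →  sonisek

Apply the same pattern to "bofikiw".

satuhfuw and wubow both end in -w yet inflect differently (sasatuhfuw, sowubow), so the final letter is not what conditions the rule; the number of vowels is.
"bofikiw" has 3 vowels. The stems with 3 vowels (lonzabok → lolonzabok, satuhfuw → sasatuhfuw, mutfepwug → mumutfepwug) repeat the first consonant+vowel as a prefix.
So bofikiw → bobofikiw.

bobofikiw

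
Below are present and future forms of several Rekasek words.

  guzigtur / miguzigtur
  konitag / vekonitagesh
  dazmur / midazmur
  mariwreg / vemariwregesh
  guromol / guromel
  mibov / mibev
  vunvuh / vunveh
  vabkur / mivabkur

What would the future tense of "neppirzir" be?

mineppirzir

guzigtur and vunvuh both have last vowel 'u' yet inflect differently (miguzigtur, vunveh), so the last vowel is not what conditions the rule; the final letter is.
"neppirzir" ends in -r. The stems ending in -r (guzigtur → miguzigtur, dazmur → midazmur, vabkur → mivabkur) add the prefix mi-.
So neppirzir → mineppirzir.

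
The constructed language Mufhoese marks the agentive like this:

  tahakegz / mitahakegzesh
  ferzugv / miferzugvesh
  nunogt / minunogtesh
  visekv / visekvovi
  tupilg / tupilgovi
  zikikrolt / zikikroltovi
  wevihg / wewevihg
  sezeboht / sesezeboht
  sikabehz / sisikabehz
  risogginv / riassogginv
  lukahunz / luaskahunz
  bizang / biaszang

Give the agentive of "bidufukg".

"bidufukg" has second-to-last letter 'k'. The one such stem in the data (visekv → visekvovi) adds -ovi, so the same rule applies.
The other patterns: stems whose second-to-last letter is 'g' add mi- … -esh around the stem; stems whose second-to-last letter is 'h' repeat the first consonant+vowel as a prefix; stems whose second-to-last letter is 'n' insert -as- after the first vowel.
So bidufukg → bidufukgovi.

bidufukgovi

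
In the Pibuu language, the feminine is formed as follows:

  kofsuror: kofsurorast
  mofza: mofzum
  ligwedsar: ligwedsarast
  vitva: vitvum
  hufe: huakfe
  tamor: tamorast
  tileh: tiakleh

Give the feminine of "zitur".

ziturast

"zitur" ends in -r. The stems ending in -r (ligwedsar → ligwedsarast, kofsuror → kofsurorast, tamor → tamorast) add -ast.
The other patterns: stems ending in -a drop the final letter and add -um; stems ending in -e or -h insert -ak- after the first vowel.
So zitur → ziturast.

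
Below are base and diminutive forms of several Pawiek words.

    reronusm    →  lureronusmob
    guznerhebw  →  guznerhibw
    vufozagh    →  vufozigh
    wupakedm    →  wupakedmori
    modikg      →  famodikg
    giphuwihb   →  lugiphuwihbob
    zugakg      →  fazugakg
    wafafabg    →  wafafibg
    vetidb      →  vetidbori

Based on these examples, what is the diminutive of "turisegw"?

zugakg and wafafabg both end in -g yet inflect differently (fazugakg, wafafibg), so the final letter is not what conditions the rule; the second-to-last letter is.
"turisegw" has second-to-last letter 'g'. The one such stem in the data (vufozagh → vufozigh) changes the last vowel to 'i' (as do wafafabg, guznerhebw), so the same rule applies.
So turisegw → turisigw.

turisigw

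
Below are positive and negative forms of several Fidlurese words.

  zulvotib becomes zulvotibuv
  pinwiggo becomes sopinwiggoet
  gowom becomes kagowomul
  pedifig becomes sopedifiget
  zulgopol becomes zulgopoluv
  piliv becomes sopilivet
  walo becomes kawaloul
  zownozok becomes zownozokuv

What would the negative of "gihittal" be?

pinwiggo and walo both end in -o yet inflect differently (sopinwiggoet, kawaloul), so the final letter is not what conditions the rule; the first letter is.
"gihittal" begins with g-. The one such stem in the data (gowom → kagowomul) adds ka- … -ul around the stem, so the same rule applies.
So gihittal → kagihittalul.

kagihittalul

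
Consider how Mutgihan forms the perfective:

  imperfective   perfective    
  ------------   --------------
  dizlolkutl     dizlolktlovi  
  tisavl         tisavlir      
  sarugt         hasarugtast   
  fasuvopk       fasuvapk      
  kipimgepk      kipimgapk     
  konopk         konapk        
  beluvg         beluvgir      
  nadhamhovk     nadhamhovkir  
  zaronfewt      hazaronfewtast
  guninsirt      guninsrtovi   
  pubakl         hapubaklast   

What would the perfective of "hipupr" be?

tisavl and dizlolkutl both end in -l yet inflect differently (tisavlir, dizlolktlovi), so the final letter is not what conditions the rule; the second-to-last letter is.
"hipupr" has second-to-last letter 'p'. The stems whose second-to-last letter is 'p' (fasuvopk → fasuvapk, kipimgepk → kipimgapk, konopk → konapk) change the last vowel to 'a'.
The other patterns: stems whose second-to-last letter is 'v' add -ir; stems whose second-to-last letter is 'r' or 't' delete the last vowel and add -ovi; stems whose second-to-last letter is 'g', 'k' or 'w' add ha- … -ast around the stem.
So hipupr → hipapr.

hipapr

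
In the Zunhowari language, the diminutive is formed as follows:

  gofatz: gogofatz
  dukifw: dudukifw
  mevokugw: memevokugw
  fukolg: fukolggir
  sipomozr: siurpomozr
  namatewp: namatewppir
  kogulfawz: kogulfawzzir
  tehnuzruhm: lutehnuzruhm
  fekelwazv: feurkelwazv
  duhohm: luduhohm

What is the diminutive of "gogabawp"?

kogulfawz and gofatz both end in -z yet inflect differently (kogulfawzzir, gogofatz), so the final letter is not what conditions the rule; the second-to-last letter is.
"gogabawp" has second-to-last letter 'w'. The stems whose second-to-last letter is 'w' (kogulfawz → kogulfawzzir, namatewp → namatewppir) double the final consonant and add -ir.
The other patterns: stems whose second-to-last letter is 'z' insert -ur- after the first vowel; stems whose second-to-last letter is 'h' add the prefix lu-; stems whose second-to-last letter is 'f', 'g' or 't' repeat the first consonant+vowel as a prefix.
So gogabawp → gogabawppir.

gogabawppir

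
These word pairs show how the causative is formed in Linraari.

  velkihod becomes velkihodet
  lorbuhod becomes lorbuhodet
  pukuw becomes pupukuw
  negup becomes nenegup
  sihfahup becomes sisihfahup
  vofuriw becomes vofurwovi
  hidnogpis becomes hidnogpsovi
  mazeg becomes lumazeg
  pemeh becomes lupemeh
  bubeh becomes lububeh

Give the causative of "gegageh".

lugegageh

pukuw and vofuriw both end in -w yet inflect differently (pupukuw, vofurwovi), so the final letter is not what conditions the rule; the last vowel is.
"gegageh" has last vowel 'e'. The stems whose last vowel is 'e' (mazeg → lumazeg, pemeh → lupemeh, bubeh → lububeh) add the prefix lu-.
So gegageh → lugegageh.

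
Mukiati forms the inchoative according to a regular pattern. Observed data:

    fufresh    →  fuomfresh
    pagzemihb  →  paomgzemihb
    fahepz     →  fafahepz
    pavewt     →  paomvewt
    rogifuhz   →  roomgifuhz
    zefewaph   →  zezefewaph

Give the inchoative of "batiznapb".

zefewaph and fufresh both end in -h yet inflect differently (zezefewaph, fuomfresh), so the final letter is not what conditions the rule; the second-to-last letter is.
"batiznapb" has second-to-last letter 'p'. The stems whose second-to-last letter is 'p' (fahepz → fafahepz, zefewaph → zezefewaph) repeat the first consonant+vowel as a prefix.
The other pattern: stems whose second-to-last letter is 'h', 's' or 'w' insert -om- after the first vowel.
So batiznapb → babatiznapb.

babatiznapb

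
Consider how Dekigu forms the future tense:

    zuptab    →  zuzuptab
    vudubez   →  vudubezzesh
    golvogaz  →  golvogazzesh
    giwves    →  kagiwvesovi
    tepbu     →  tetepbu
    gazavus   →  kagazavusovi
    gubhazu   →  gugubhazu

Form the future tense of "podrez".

vudubez and giwves both have last vowel 'e' yet inflect differently (vudubezzesh, kagiwvesovi), so the last vowel is not what conditions the rule; the final letter is.
"podrez" ends in -z. The stems ending in -z (golvogaz → golvogazzesh, vudubez → vudubezzesh) double the final consonant and add -esh.
So podrez → podrezzesh.

podrezzesh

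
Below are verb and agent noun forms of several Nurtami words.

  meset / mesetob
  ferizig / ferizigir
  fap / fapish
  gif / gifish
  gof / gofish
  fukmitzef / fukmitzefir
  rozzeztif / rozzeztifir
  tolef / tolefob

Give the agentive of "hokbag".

hokbagob

gif and tolef both end in -f yet inflect differently (gifish, tolefob), so the final letter is not what conditions the rule; the number of vowels is.
"hokbag" has 2 vowels. The stems with 2 vowels (meset → mesetob, tolef → tolefob) add -ob.
So hokbag → hokbagob.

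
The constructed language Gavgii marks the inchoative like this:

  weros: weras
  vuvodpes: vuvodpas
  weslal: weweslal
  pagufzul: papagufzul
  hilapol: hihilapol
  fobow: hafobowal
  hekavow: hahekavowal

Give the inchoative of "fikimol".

weros and hilapol both have last vowel 'o' yet inflect differently (weras, hihilapol), so the last vowel is not what conditions the rule; the final letter is.
"fikimol" ends in -l. The stems ending in -l (weslal → weweslal, pagufzul → papagufzul, hilapol → hihilapol) repeat the first consonant+vowel as a prefix.
So fikimol → fifikimol.

fifikimol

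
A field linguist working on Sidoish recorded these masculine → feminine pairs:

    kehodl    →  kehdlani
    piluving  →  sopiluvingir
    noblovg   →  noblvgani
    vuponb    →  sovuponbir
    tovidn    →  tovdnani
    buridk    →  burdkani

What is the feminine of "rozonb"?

piluving and noblovg both end in -g yet inflect differently (sopiluvingir, noblvgani), so the final letter is not what conditions the rule; the second-to-last letter is.
"rozonb" has second-to-last letter 'n'. The stems whose second-to-last letter is 'n' (piluving → sopiluvingir, vuponb → sovuponbir) add so- … -ir around the stem.
The other pattern: stems whose second-to-last letter is 'd' or 'v' delete the last vowel and add -ani.
So rozonb → sorozonbir.

sorozonbir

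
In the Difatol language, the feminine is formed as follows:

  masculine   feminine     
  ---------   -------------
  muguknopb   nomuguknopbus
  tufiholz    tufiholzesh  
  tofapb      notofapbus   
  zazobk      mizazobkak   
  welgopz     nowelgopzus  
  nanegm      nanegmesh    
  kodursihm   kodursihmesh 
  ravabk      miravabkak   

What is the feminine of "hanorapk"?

nohanorapkus

"hanorapk" has second-to-last letter 'p'. The stems whose second-to-last letter is 'p' (welgopz → nowelgopzus, muguknopb → nomuguknopbus, tofapb → notofapbus) add no- … -us around the stem.
So hanorapk → nohanorapkus.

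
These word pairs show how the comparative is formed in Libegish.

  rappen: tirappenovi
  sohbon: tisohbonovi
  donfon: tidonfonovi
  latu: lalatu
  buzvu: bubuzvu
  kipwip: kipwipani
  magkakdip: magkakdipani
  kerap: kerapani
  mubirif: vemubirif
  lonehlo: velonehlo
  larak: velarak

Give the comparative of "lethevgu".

kipwip and mubirif both have last vowel 'i' yet inflect differently (kipwipani, vemubirif), so the last vowel is not what conditions the rule; the final letter is.
"lethevgu" ends in -u. The stems ending in -u (latu → lalatu, buzvu → bubuzvu) repeat the first consonant+vowel as a prefix.
The other patterns: stems ending in -n add ti- … -ovi around the stem; stems ending in -p add -ani; stems ending in -f, -k or -o add the prefix ve-.
So lethevgu → lelethevgu.

lelethevgu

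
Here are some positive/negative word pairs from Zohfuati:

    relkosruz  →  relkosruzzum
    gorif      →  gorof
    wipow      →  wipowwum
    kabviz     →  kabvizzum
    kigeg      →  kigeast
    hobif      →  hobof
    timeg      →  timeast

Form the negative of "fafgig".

fafgiast

gorif and kabviz both have last vowel 'i' yet inflect differently (gorof, kabvizzum), so the last vowel is not what conditions the rule; the final letter is.
"fafgig" ends in -g. The stems ending in -g (timeg → timeast, kigeg → kigeast) drop the final letter and add -ast.
So fafgig → fafgiast.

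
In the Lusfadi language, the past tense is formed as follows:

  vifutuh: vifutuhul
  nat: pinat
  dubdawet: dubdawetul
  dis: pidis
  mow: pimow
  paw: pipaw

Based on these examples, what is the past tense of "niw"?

piniw

dubdawet and nat both end in -t yet inflect differently (dubdawetul, pinat), so the final letter is not what conditions the rule; the number of vowels is.
"niw" has 1 vowel. The stems with 1 vowel (paw → pipaw, dis → pidis, mow → pimow) add the prefix pi-.
So niw → piniw.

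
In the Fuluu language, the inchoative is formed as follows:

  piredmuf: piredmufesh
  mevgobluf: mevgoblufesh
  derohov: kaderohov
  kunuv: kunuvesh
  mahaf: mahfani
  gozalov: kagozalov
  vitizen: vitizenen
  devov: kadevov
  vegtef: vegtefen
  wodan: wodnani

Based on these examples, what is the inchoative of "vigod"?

wodan and vitizen both end in -n yet inflect differently (wodnani, vitizenen), so the final letter is not what conditions the rule; the last vowel is.
"vigod" has last vowel 'o'. The stems whose last vowel is 'o' (gozalov → kagozalov, derohov → kaderohov, devov → kadevov) add the prefix ka-.
So vigod → kavigod.

kavigod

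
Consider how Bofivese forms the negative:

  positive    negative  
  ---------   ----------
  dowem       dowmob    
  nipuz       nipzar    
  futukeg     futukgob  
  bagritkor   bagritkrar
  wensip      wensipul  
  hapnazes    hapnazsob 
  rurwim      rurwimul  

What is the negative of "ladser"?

"ladser" has last vowel 'e'. The stems whose last vowel is 'e' (hapnazes → hapnazsob, futukeg → futukgob, dowem → dowmob) delete the last vowel and add -ob.
The other patterns: stems whose last vowel is 'i' add -ul; stems whose last vowel is 'o' or 'u' delete the last vowel and add -ar.
So ladser → ladsrob.

ladsrob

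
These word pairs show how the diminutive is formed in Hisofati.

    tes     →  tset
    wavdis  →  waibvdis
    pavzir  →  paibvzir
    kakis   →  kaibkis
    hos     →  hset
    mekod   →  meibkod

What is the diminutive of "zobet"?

tes and kakis both end in -s yet inflect differently (tset, kaibkis), so the final letter is not what conditions the rule; the number of vowels is.
"zobet" has 2 vowels. The stems with 2 vowels (mekod → meibkod, kakis → kaibkis, pavzir → paibvzir) insert -ib- after the first vowel.
So zobet → zoibbet.

zoibbet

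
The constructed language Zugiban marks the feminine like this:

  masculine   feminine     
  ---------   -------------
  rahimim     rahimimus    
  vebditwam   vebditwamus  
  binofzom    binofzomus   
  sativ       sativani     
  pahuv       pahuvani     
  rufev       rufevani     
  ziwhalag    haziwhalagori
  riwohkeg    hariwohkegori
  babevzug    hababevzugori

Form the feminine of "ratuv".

ratuvani

rahimim and sativ both have last vowel 'i' yet inflect differently (rahimimus, sativani), so the last vowel is not what conditions the rule; the final letter is.
"ratuv" ends in -v. The stems ending in -v (sativ → sativani, pahuv → pahuvani, rufev → rufevani) add -ani.
So ratuv → ratuvani.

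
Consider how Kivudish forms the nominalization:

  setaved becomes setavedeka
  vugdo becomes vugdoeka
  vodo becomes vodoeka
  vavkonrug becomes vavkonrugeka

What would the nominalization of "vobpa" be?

Every pair shown (setaved → setavedeka, vugdo → vugdoeka, vodo → vodoeka, …) follows the same rule: add -eka.
So vobpa → vobpaeka.

vobpaeka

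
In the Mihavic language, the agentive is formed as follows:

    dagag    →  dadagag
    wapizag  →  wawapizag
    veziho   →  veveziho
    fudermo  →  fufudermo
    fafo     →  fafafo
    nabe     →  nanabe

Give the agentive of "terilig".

teterilig

Every pair shown (dagag → dadagag, wapizag → wawapizag, veziho → veveziho, …) follows the same rule: repeat the first consonant+vowel as a prefix.
So terilig → teterilig.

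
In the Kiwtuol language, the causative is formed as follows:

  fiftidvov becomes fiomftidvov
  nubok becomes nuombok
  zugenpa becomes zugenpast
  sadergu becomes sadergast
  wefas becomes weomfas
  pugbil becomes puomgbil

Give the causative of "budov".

buomdov

"budov" ends in a consonant. The stems ending in a consonant (nubok → nuombok, wefas → weomfas, pugbil → puomgbil) insert -om- after the first vowel.
So budov → buomdov.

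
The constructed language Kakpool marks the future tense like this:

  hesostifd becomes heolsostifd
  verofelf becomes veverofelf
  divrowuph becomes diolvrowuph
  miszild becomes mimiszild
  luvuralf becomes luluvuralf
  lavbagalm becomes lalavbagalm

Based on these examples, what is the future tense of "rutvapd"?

"rutvapd" has second-to-last letter 'p'. The one such stem in the data (divrowuph → diolvrowuph) inserts -ol- after the first vowel (as does hesostifd), so the same rule applies.
So rutvapd → ruoltvapd.

ruoltvapd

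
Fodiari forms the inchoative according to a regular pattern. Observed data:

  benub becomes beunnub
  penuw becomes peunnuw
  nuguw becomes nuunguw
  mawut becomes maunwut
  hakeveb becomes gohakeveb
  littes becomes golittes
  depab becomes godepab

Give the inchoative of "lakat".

benub and hakeveb both end in -b yet inflect differently (beunnub, gohakeveb), so the final letter is not what conditions the rule; the last vowel is.
"lakat" has last vowel 'a'. The one such stem in the data (depab → godepab) adds the prefix go-, so the same rule applies.
The other pattern: stems whose last vowel is 'u' insert -un- after the first vowel.
So lakat → golakat.

golakat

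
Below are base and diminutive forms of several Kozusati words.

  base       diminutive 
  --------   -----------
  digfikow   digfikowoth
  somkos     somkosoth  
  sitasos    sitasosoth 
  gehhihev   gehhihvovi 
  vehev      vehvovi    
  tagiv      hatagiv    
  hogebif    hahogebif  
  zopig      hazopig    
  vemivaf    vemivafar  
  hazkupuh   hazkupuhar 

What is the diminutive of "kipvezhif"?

hakipvezhif

gehhihev and tagiv both end in -v yet inflect differently (gehhihvovi, hatagiv), so the final letter is not what conditions the rule; the last vowel is.
"kipvezhif" has last vowel 'i'. The stems whose last vowel is 'i' (tagiv → hatagiv, hogebif → hahogebif, zopig → hazopig) add the prefix ha-.
So kipvezhif → hakipvezhif.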